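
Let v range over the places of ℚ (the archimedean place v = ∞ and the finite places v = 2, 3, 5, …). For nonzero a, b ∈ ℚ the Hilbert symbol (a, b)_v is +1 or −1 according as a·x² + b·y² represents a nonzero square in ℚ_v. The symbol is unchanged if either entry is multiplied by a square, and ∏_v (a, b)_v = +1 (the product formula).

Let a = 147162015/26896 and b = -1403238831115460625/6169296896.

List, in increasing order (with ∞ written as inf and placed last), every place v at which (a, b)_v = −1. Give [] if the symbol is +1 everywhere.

Mod squares: a ≡ 15015, b ≡ -462. Check v ∈ {∞, 2, 3, 5, 7, 11, 13, 17, 29, 41}.
v=2: v_2(a)=-4, v_2(b)=-19; units ≡ 7, 1 (mod 8); ε·ε+αω+βω = 1·0+-4·0+-19·0 ≡ 0  ⇒  (a,b)_2 = +1.
v=5: a=5^1·(≡3), b=5^4·(≡3) mod 5; (3|5)=-1, (3|5)=-1; (−1)^{1·4·2}·(-1)^4·(-1)^1 = -1.
v=11: a=11^3·(≡4), b=11^3·(≡10) mod 11; (4|11)=+1, (10|11)=-1; (−1)^{3·3·5}·(+1)^3·(-1)^3 = +1.
v=29: a=29^0·(≡5), b=29^2·(≡26) mod 29; (5|29)=+1, (26|29)=-1; (−1)^{0·2·14}·(+1)^2·(-1)^0 = +1.
v=17: a=17^0·(≡1), b=17^2·(≡5) mod 17; (1|17)=+1, (5|17)=-1; (−1)^{0·2·8}·(+1)^2·(-1)^0 = +1.
v=7: a=7^1·(≡5), b=7^-1·(≡4) mod 7; (5|7)=-1, (4|7)=+1; (−1)^{1·-1·3}·(-1)^-1·(+1)^1 = +1.
v=∞: 15015 > 0 and -462 < 0  ⇒  (a,b)_∞ = +1.
v=13: a=13^1·(≡11), b=13^4·(≡8) mod 13; (11|13)=-1, (8|13)=-1; (−1)^{1·4·6}·(-1)^4·(-1)^1 = -1.
v=41: a=41^-2·(≡37), b=41^-2·(≡30) mod 41; (37|41)=+1, (30|41)=-1; (−1)^{-2·-2·20}·(+1)^-2·(-1)^-2 = +1.
v=3: a=3^5·(≡1), b=3^5·(≡2) mod 3; (1|3)=+1, (2|3)=-1; (−1)^{5·5·1}·(+1)^5·(-1)^5 = +1.
|Ram(15015, -462)| = 2, even; anisotropic at {5, 13}.

[5, 13]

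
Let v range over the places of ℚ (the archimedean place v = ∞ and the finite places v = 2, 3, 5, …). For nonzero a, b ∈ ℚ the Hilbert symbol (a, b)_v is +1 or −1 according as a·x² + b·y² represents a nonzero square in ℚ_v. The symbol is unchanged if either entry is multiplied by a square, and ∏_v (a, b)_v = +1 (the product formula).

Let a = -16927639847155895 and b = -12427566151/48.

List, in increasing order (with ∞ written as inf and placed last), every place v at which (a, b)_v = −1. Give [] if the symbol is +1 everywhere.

[5, 17, 19, inf]

Mod squares: a ≡ -95, b ≡ -7293. Check v ∈ {∞, 2, 3, 5, 7, 11, 13, 17, 19}.
v=∞: -95 < 0 and -7293 < 0  ⇒  (a,b)_∞ = -1.
v=2: v_2(a)=0, v_2(b)=-4; units ≡ 1, 3 (mod 8); ε·ε+αω+βω = 0·1+0·1+-4·0 ≡ 0  ⇒  (a,b)_2 = +1.
v=3: a=3^0·(≡1), b=3^-1·(≡2) mod 3; (1|3)=+1, (2|3)=-1; (−1)^{0·-1·1}·(+1)^-1·(-1)^0 = +1.
v=11: a=11^2·(≡5), b=11^1·(≡2) mod 11; (5|11)=+1, (2|11)=-1; (−1)^{2·1·5}·(+1)^1·(-1)^2 = +1.
v=5: a=5^1·(≡1), b=5^0·(≡3) mod 5; (1|5)=+1, (3|5)=-1; (−1)^{1·0·2}·(+1)^0·(-1)^1 = -1.
v=17: a=17^6·(≡12), b=17^3·(≡4) mod 17; (12|17)=-1, (4|17)=+1; (−1)^{6·3·8}·(-1)^3·(+1)^6 = -1.
v=19: a=19^3·(≡15), b=19^2·(≡12) mod 19; (15|19)=-1, (12|19)=-1; (−1)^{3·2·9}·(-1)^2·(-1)^3 = -1.
v=7: a=7^0·(≡3), b=7^2·(≡2) mod 7; (3|7)=-1, (2|7)=+1; (−1)^{0·2·3}·(-1)^2·(+1)^0 = +1.
v=13: a=13^2·(≡9), b=13^1·(≡11) mod 13; (9|13)=+1, (11|13)=-1; (−1)^{2·1·6}·(+1)^1·(-1)^2 = +1.
|Ram(-95, -7293)| = 4, even; anisotropic at {5, 17, 19, ∞}.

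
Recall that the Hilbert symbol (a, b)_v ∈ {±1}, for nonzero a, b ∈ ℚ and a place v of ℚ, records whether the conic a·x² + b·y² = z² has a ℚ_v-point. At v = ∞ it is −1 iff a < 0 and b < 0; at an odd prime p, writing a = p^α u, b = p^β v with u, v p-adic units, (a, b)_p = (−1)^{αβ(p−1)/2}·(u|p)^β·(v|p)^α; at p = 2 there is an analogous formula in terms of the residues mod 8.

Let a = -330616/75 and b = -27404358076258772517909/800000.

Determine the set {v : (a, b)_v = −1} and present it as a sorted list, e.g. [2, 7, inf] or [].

[2, 3, 5, 11, 13, inf]

(a, b) ≡ (-858, -1105) mod (ℚ^×)²; places V = {2, 3, 5, 7, 11, 13, 17, 47, ∞}.
(a,b)_2: α=3, β=-8; u≡3, v≡7 (mod 8); ε(u)ε(v)=1·1, αω(v)=3·0, βω(u)=-8·1; sum ≡ 1  ⇒  -1.
(a,b)_47: α=0, u≡43; β=2, v≡5 (mod 47); (43|47)=-1, (5|47)=-1; sign (−1)^0·-1^2·-1^0 = +1.
(a,b)_3: α=-1, u≡2; β=4, v≡2 (mod 3); (2|3)=-1, (2|3)=-1; sign (−1)^0·-1^4·-1^-1 = -1.
(a,b)_∞: sgn(-858)=−, sgn(-1105)=−, so -1.
(a,b)_17: α=2, u≡9; β=5, v≡14 (mod 17); (9|17)=+1, (14|17)=-1; sign (−1)^0·+1^5·-1^2 = +1.
(a,b)_5: α=-2, u≡3; β=-5, v≡1 (mod 5); (3|5)=-1, (1|5)=+1; sign (−1)^0·-1^-5·+1^-2 = -1.
(a,b)_13: α=1, u≡10; β=5, v≡11 (mod 13); (10|13)=+1, (11|13)=-1; sign (−1)^0·+1^5·-1^1 = -1.
(a,b)_11: α=1, u≡2; β=2, v≡8 (mod 11); (2|11)=-1, (8|11)=-1; sign (−1)^0·-1^2·-1^1 = -1.
(a,b)_7: α=0, u≡3; β=4, v≡4 (mod 7); (3|7)=-1, (4|7)=+1; sign (−1)^0·-1^4·+1^0 = +1.
Ram(-858, -1105) = {2, 3, 5, 11, 13, ∞}; no ℚ_2-point on the conic.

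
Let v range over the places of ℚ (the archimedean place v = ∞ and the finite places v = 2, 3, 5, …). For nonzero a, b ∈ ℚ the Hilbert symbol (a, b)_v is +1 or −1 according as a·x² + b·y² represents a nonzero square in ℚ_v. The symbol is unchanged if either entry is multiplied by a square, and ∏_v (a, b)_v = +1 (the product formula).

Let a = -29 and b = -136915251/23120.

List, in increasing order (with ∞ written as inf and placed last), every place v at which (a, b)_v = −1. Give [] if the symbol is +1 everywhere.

Mod squares: a ≡ -29, b ≡ -10695. Check v ∈ {∞, 2, 3, 5, 11, 17, 23, 29, 31}.
v=29: a=29^1·(≡28), b=29^0·(≡6) mod 29; (28|29)=+1, (6|29)=+1; (−1)^{1·0·14}·(+1)^0·(+1)^1 = +1.
v=5: a=5^0·(≡1), b=5^-1·(≡1) mod 5; (1|5)=+1, (1|5)=+1; (−1)^{0·-1·2}·(+1)^-1·(+1)^0 = +1.
v=23: a=23^0·(≡17), b=23^3·(≡8) mod 23; (17|23)=-1, (8|23)=+1; (−1)^{0·3·11}·(-1)^3·(+1)^0 = -1.
v=∞: -29 < 0 and -10695 < 0  ⇒  (a,b)_∞ = -1.
v=31: a=31^0·(≡2), b=31^1·(≡24) mod 31; (2|31)=+1, (24|31)=-1; (−1)^{0·1·15}·(+1)^1·(-1)^0 = +1.
v=3: a=3^0·(≡1), b=3^1·(≡2) mod 3; (1|3)=+1, (2|3)=-1; (−1)^{0·1·1}·(+1)^1·(-1)^0 = +1.
v=11: a=11^0·(≡4), b=11^2·(≡8) mod 11; (4|11)=+1, (8|11)=-1; (−1)^{0·2·5}·(+1)^2·(-1)^0 = +1.
v=2: v_2(a)=0, v_2(b)=-4; units ≡ 3, 1 (mod 8); ε·ε+αω+βω = 1·0+0·0+-4·1 ≡ 0  ⇒  (a,b)_2 = +1.
v=17: a=17^0·(≡5), b=17^-2·(≡1) mod 17; (5|17)=-1, (1|17)=+1; (−1)^{0·-2·8}·(-1)^-2·(+1)^0 = +1.
(-29, -10695 / ℚ) ramifies at {23, ∞}: a division algebra.

[23, inf]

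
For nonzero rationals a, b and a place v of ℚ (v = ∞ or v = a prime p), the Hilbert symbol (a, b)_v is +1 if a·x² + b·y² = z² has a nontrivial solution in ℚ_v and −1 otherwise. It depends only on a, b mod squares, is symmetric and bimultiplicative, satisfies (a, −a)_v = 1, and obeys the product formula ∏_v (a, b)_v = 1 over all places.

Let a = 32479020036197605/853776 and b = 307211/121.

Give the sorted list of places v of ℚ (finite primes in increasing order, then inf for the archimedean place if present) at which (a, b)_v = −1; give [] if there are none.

[19, 23, 29, 37]

(a, b) ≡ (1077205, 851) mod (ℚ^×)²; places V = {2, 3, 5, 7, 11, 13, 17, 19, 23, 29, 37, ∞}.
(a,b)_5: α=1, u≡1; β=0, v≡1 (mod 5); (1|5)=+1, (1|5)=+1; sign (−1)^0·+1^0·+1^1 = +1.
(a,b)_2: α=-4, β=0; u≡5, v≡3 (mod 8); ε(u)ε(v)=0·1, αω(v)=-4·1, βω(u)=0·1; sum ≡ 0  ⇒  +1.
(a,b)_3: α=-2, u≡1; β=0, v≡2 (mod 3); (1|3)=+1, (2|3)=-1; sign (−1)^0·+1^0·-1^-2 = +1.
(a,b)_7: α=-2, u≡3; β=0, v≡1 (mod 7); (3|7)=-1, (1|7)=+1; sign (−1)^0·-1^0·+1^-2 = +1.
(a,b)_11: α=-2, u≡7; β=-2, v≡3 (mod 11); (7|11)=-1, (3|11)=+1; sign (−1)^0·-1^-2·+1^-2 = +1.
(a,b)_∞: sgn(1077205)=+, sgn(851)=+, so +1.
(a,b)_13: α=2, u≡3; β=0, v≡2 (mod 13); (3|13)=+1, (2|13)=-1; sign (−1)^0·+1^0·-1^2 = +1.
(a,b)_37: α=2, u≡13; β=1, v≡20 (mod 37); (13|37)=-1, (20|37)=-1; sign (−1)^0·-1^1·-1^2 = -1.
(a,b)_19: α=5, u≡14; β=2, v≡13 (mod 19); (14|19)=-1, (13|19)=-1; sign (−1)^0·-1^2·-1^5 = -1.
(a,b)_17: α=1, u≡10; β=0, v≡2 (mod 17); (10|17)=-1, (2|17)=+1; sign (−1)^0·-1^0·+1^1 = +1.
(a,b)_29: α=1, u≡6; β=0, v≡26 (mod 29); (6|29)=+1, (26|29)=-1; sign (−1)^0·+1^0·-1^1 = -1.
(a,b)_23: α=1, u≡11; β=1, v≡22 (mod 23); (11|23)=-1, (22|23)=-1; sign (−1)^1·-1^1·-1^1 = -1.
Ram(1077205, 851) = {19, 23, 29, 37}; no ℚ_19-point on the conic.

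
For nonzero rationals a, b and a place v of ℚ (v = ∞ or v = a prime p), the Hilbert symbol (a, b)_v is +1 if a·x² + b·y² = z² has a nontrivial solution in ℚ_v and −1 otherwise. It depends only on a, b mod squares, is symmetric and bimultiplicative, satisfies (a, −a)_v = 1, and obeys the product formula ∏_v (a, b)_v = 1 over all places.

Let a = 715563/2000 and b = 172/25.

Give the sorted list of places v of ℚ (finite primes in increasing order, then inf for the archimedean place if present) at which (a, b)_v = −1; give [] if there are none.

Mod squares: a ≡ 215, b ≡ 43. Check v ∈ {∞, 2, 3, 5, 43}.
v=3: a=3^2·(≡2), b=3^0·(≡1) mod 3; (2|3)=-1, (1|3)=+1; (−1)^{2·0·1}·(-1)^0·(+1)^2 = +1.
v=2: v_2(a)=-4, v_2(b)=2; units ≡ 7, 3 (mod 8); ε·ε+αω+βω = 1·1+-4·1+2·0 ≡ 1  ⇒  (a,b)_2 = -1.
v=5: a=5^-3·(≡3), b=5^-2·(≡2) mod 5; (3|5)=-1, (2|5)=-1; (−1)^{-3·-2·2}·(-1)^-2·(-1)^-3 = -1.
v=43: a=43^3·(≡18), b=43^1·(≡38) mod 43; (18|43)=-1, (38|43)=+1; (−1)^{3·1·21}·(-1)^1·(+1)^3 = +1.
v=∞: 215 > 0 and 43 > 0  ⇒  (a,b)_∞ = +1.
(215, 43 / ℚ) ramifies at {2, 5}: a division algebra.

[2, 5]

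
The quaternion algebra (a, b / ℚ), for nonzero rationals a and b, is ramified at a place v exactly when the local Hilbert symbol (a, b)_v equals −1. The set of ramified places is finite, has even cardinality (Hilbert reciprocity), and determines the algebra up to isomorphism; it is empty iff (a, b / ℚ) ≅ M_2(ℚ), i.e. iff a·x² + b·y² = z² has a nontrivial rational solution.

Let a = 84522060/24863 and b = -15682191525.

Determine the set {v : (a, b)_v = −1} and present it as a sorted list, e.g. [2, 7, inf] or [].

[7, 11, 13, 29]

Mod squares: a ≡ 1645, b ≡ -29029. Check v ∈ {∞, 2, 3, 5, 7, 11, 13, 23, 29, 37, 47}.
v=29: a=29^0·(≡11), b=29^1·(≡8) mod 29; (11|29)=-1, (8|29)=-1; (−1)^{0·1·14}·(-1)^1·(-1)^0 = -1.
v=13: a=13^0·(≡11), b=13^1·(≡4) mod 13; (11|13)=-1, (4|13)=+1; (−1)^{0·1·6}·(-1)^1·(+1)^0 = -1.
v=11: a=11^0·(≡6), b=11^1·(≡4) mod 11; (6|11)=-1, (4|11)=+1; (−1)^{0·1·5}·(-1)^1·(+1)^0 = -1.
v=47: a=47^-1·(≡38), b=47^0·(≡25) mod 47; (38|47)=-1, (25|47)=+1; (−1)^{-1·0·23}·(-1)^0·(+1)^-1 = +1.
v=5: a=5^1·(≡4), b=5^2·(≡4) mod 5; (4|5)=+1, (4|5)=+1; (−1)^{1·2·2}·(+1)^2·(+1)^1 = +1.
v=2: v_2(a)=2, v_2(b)=0; units ≡ 5, 3 (mod 8); ε·ε+αω+βω = 0·1+2·1+0·1 ≡ 0  ⇒  (a,b)_2 = +1.
v=3: a=3^2·(≡1), b=3^2·(≡2) mod 3; (1|3)=+1, (2|3)=-1; (−1)^{2·2·1}·(+1)^2·(-1)^2 = +1.
v=7: a=7^3·(≡1), b=7^5·(≡4) mod 7; (1|7)=+1, (4|7)=+1; (−1)^{3·5·3}·(+1)^5·(+1)^3 = -1.
v=23: a=23^-2·(≡4), b=23^0·(≡20) mod 23; (4|23)=+1, (20|23)=-1; (−1)^{-2·0·11}·(+1)^0·(-1)^-2 = +1.
v=∞: 1645 > 0 and -29029 < 0  ⇒  (a,b)_∞ = +1.
v=37: a=37^2·(≡13), b=37^0·(≡30) mod 37; (13|37)=-1, (30|37)=+1; (−1)^{2·0·18}·(-1)^0·(+1)^2 = +1.
(1645, -29029 / ℚ) ramifies at {7, 11, 13, 29}: a division algebra.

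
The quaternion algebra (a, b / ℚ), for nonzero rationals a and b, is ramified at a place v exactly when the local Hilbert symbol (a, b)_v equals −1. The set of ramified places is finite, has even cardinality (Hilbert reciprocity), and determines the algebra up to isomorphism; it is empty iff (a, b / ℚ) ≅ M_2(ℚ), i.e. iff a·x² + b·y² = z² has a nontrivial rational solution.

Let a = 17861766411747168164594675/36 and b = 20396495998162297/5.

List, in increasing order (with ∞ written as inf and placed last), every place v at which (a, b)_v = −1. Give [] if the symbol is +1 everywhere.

[5, 19, 29, 37]

Mod squares: a ≡ 20387, b ≡ 1451885. Check v ∈ {∞, 2, 3, 5, 13, 17, 19, 29, 31, 37}.
v=3: a=3^-2·(≡2), b=3^0·(≡2) mod 3; (2|3)=-1, (2|3)=-1; (−1)^{-2·0·1}·(-1)^0·(-1)^-2 = +1.
v=∞: 20387 > 0 and 1451885 > 0  ⇒  (a,b)_∞ = +1.
v=5: a=5^2·(≡2), b=5^-1·(≡2) mod 5; (2|5)=-1, (2|5)=-1; (−1)^{2·-1·2}·(-1)^-1·(-1)^2 = -1.
v=31: a=31^2·(≡2), b=31^1·(≡20) mod 31; (2|31)=+1, (20|31)=+1; (−1)^{2·1·15}·(+1)^1·(+1)^2 = +1.
v=17: a=17^2·(≡16), b=17^1·(≡6) mod 17; (16|17)=+1, (6|17)=-1; (−1)^{2·1·8}·(+1)^1·(-1)^2 = +1.
v=13: a=13^0·(≡1), b=13^2·(≡11) mod 13; (1|13)=+1, (11|13)=-1; (−1)^{0·2·6}·(+1)^2·(-1)^0 = +1.
v=29: a=29^5·(≡13), b=29^3·(≡14) mod 29; (13|29)=+1, (14|29)=-1; (−1)^{5·3·14}·(+1)^3·(-1)^5 = -1.
v=2: v_2(a)=-2, v_2(b)=0; units ≡ 3, 5 (mod 8); ε·ε+αω+βω = 1·0+-2·1+0·1 ≡ 0  ⇒  (a,b)_2 = +1.
v=19: a=19^5·(≡16), b=19^3·(≡5) mod 19; (16|19)=+1, (5|19)=+1; (−1)^{5·3·9}·(+1)^3·(+1)^5 = -1.
v=37: a=37^3·(≡9), b=37^2·(≡8) mod 37; (9|37)=+1, (8|37)=-1; (−1)^{3·2·18}·(+1)^2·(-1)^3 = -1.
Ram(20387, 1451885) = {5, 19, 29, 37}; no ℚ_5-point on the conic.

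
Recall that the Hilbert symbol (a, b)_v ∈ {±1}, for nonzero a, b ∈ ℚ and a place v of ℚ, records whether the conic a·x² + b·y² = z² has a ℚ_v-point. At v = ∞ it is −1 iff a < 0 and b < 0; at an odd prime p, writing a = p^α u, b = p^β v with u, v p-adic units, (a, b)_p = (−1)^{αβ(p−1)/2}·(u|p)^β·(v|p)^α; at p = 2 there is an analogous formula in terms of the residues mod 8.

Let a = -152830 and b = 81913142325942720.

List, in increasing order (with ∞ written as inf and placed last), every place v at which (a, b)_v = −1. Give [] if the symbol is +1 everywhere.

(a, b) ≡ (-152830, 608855) mod (ℚ^×)²; places V = {2, 3, 5, 13, 17, 19, 29, 31, ∞}.
(a,b)_5: α=1, u≡4; β=1, v≡4 (mod 5); (4|5)=+1, (4|5)=+1; sign (−1)^0·+1^1·+1^1 = +1.
(a,b)_17: α=1, u≡3; β=3, v≡15 (mod 17); (3|17)=-1, (15|17)=+1; sign (−1)^0·-1^3·+1^1 = -1.
(a,b)_19: α=0, u≡6; β=1, v≡4 (mod 19); (6|19)=+1, (4|19)=+1; sign (−1)^0·+1^1·+1^0 = +1.
(a,b)_31: α=1, u≡30; β=2, v≡12 (mod 31); (30|31)=-1, (12|31)=-1; sign (−1)^0·-1^2·-1^1 = -1.
(a,b)_13: α=0, u≡11; β=1, v≡3 (mod 13); (11|13)=-1, (3|13)=+1; sign (−1)^0·-1^1·+1^0 = -1.
(a,b)_29: α=1, u≡8; β=3, v≡13 (mod 29); (8|29)=-1, (13|29)=+1; sign (−1)^0·-1^3·+1^1 = -1.
(a,b)_2: α=1, β=6; u≡1, v≡7 (mod 8); ε(u)ε(v)=0·1, αω(v)=1·0, βω(u)=6·0; sum ≡ 0  ⇒  +1.
(a,b)_∞: sgn(-152830)=−, sgn(608855)=+, so +1.
(a,b)_3: α=0, u≡2; β=2, v≡2 (mod 3); (2|3)=-1, (2|3)=-1; sign (−1)^0·-1^2·-1^0 = +1.
(-152830, 608855 / ℚ) ramifies at {13, 17, 29, 31}: a division algebra.

[13, 17, 29, 31]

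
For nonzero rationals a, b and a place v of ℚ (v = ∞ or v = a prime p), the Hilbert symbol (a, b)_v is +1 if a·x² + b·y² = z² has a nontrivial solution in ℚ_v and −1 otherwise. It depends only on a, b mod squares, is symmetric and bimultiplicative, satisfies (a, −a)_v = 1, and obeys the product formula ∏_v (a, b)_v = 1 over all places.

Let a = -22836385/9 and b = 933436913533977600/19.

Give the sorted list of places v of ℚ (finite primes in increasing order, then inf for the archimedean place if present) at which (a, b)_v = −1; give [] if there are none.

(a, b) ≡ (-13585, 779) mod (ℚ^×)²; places V = {2, 3, 5, 11, 13, 17, 19, 41, ∞}.
(a,b)_3: α=-2, u≡2; β=2, v≡2 (mod 3); (2|3)=-1, (2|3)=-1; sign (−1)^0·-1^2·-1^-2 = +1.
(a,b)_∞: sgn(-13585)=−, sgn(779)=+, so +1.
(a,b)_17: α=0, u≡8; β=2, v≡6 (mod 17); (8|17)=+1, (6|17)=-1; sign (−1)^0·+1^2·-1^0 = +1.
(a,b)_2: α=0, β=10; u≡7, v≡3 (mod 8); ε(u)ε(v)=1·1, αω(v)=0·1, βω(u)=10·0; sum ≡ 1  ⇒  -1.
(a,b)_11: α=1, u≡8; β=2, v≡5 (mod 11); (8|11)=-1, (5|11)=+1; sign (−1)^0·-1^2·+1^1 = +1.
(a,b)_19: α=1, u≡7; β=-1, v≡12 (mod 19); (7|19)=+1, (12|19)=-1; sign (−1)^1·+1^-1·-1^1 = +1.
(a,b)_5: α=1, u≡2; β=2, v≡1 (mod 5); (2|5)=-1, (1|5)=+1; sign (−1)^0·-1^2·+1^1 = +1.
(a,b)_41: α=2, u≡3; β=5, v≡15 (mod 41); (3|41)=-1, (15|41)=-1; sign (−1)^0·-1^5·-1^2 = -1.
(a,b)_13: α=1, u≡5; β=0, v≡12 (mod 13); (5|13)=-1, (12|13)=+1; sign (−1)^0·-1^0·+1^1 = +1.
(-13585, 779 / ℚ) ramifies at {2, 41}: a division algebra.

[2, 41]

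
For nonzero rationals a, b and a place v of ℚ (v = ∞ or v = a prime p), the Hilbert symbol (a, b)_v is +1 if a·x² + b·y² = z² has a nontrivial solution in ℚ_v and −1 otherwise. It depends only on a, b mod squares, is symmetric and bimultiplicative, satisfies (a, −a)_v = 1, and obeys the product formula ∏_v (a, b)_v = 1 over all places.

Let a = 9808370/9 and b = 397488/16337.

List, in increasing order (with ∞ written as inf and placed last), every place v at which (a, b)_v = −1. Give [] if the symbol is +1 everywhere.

(a, b) ≡ (27170, 51) mod (ℚ^×)²; places V = {2, 3, 5, 7, 11, 13, 17, 19, 31, ∞}.
(a,b)_5: α=1, u≡1; β=0, v≡4 (mod 5); (1|5)=+1, (4|5)=+1; sign (−1)^0·+1^0·+1^1 = +1.
(a,b)_2: α=1, β=4; u≡1, v≡3 (mod 8); ε(u)ε(v)=0·1, αω(v)=1·1, βω(u)=4·0; sum ≡ 1  ⇒  -1.
(a,b)_17: α=0, u≡15; β=-1, v≡5 (mod 17); (15|17)=+1, (5|17)=-1; sign (−1)^0·+1^-1·-1^0 = +1.
(a,b)_11: α=1, u≡6; β=0, v≡7 (mod 11); (6|11)=-1, (7|11)=-1; sign (−1)^0·-1^0·-1^1 = -1.
(a,b)_19: α=3, u≡9; β=0, v≡10 (mod 19); (9|19)=+1, (10|19)=-1; sign (−1)^0·+1^0·-1^3 = -1.
(a,b)_7: α=0, u≡6; β=2, v≡1 (mod 7); (6|7)=-1, (1|7)=+1; sign (−1)^0·-1^2·+1^0 = +1.
(a,b)_3: α=-2, u≡2; β=1, v≡2 (mod 3); (2|3)=-1, (2|3)=-1; sign (−1)^0·-1^1·-1^-2 = -1.
(a,b)_31: α=0, u≡7; β=-2, v≡4 (mod 31); (7|31)=+1, (4|31)=+1; sign (−1)^0·+1^-2·+1^0 = +1.
(a,b)_∞: sgn(27170)=+, sgn(51)=+, so +1.
(a,b)_13: α=1, u≡1; β=2, v≡10 (mod 13); (1|13)=+1, (10|13)=+1; sign (−1)^0·+1^2·+1^1 = +1.
(27170, 51 / ℚ) ramifies at {2, 3, 11, 19}: a division algebra.

[2, 3, 11, 19]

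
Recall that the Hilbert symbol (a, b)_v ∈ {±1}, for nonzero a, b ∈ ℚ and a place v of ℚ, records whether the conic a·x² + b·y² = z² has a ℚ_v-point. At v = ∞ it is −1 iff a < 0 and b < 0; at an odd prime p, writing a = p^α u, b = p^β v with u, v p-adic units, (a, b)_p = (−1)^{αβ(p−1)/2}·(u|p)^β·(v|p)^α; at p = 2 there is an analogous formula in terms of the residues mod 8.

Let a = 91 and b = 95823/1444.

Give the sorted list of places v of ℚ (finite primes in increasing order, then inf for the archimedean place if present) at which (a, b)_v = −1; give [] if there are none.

(a, b) ≡ (91, 7) mod (ℚ^×)²; places V = {2, 3, 7, 13, 19, ∞}.
(a,b)_2: α=0, β=-2; u≡3, v≡7 (mod 8); ε(u)ε(v)=1·1, αω(v)=0·0, βω(u)=-2·1; sum ≡ 1  ⇒  -1.
(a,b)_3: α=0, u≡1; β=4, v≡1 (mod 3); (1|3)=+1, (1|3)=+1; sign (−1)^0·+1^4·+1^0 = +1.
(a,b)_∞: sgn(91)=+, sgn(7)=+, so +1.
(a,b)_7: α=1, u≡6; β=1, v≡2 (mod 7); (6|7)=-1, (2|7)=+1; sign (−1)^1·-1^1·+1^1 = +1.
(a,b)_13: α=1, u≡7; β=2, v≡8 (mod 13); (7|13)=-1, (8|13)=-1; sign (−1)^0·-1^2·-1^1 = -1.
(a,b)_19: α=0, u≡15; β=-2, v≡11 (mod 19); (15|19)=-1, (11|19)=+1; sign (−1)^0·-1^-2·+1^0 = +1.
|Ram(91, 7)| = 2, even; anisotropic at {2, 13}.

[2, 13]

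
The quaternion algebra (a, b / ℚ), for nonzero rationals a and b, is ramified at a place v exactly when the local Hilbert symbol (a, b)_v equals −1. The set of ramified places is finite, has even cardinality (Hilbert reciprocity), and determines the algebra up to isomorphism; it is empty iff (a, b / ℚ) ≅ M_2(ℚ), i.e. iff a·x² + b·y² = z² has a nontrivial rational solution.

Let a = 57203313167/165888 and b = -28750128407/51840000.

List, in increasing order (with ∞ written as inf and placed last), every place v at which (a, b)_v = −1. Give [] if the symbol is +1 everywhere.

Mod squares: a ≡ 2926, b ≡ -1463. Check v ∈ {∞, 2, 3, 5, 7, 11, 13, 19, 31, 37}.
v=31: a=31^0·(≡3), b=31^2·(≡2) mod 31; (3|31)=-1, (2|31)=+1; (−1)^{0·2·15}·(-1)^2·(+1)^0 = +1.
v=37: a=37^2·(≡3), b=37^0·(≡31) mod 37; (3|37)=+1, (31|37)=-1; (−1)^{2·0·18}·(+1)^0·(-1)^2 = +1.
v=7: a=7^1·(≡5), b=7^1·(≡2) mod 7; (5|7)=-1, (2|7)=+1; (−1)^{1·1·3}·(-1)^1·(+1)^1 = +1.
v=5: a=5^0·(≡4), b=5^-4·(≡2) mod 5; (4|5)=+1, (2|5)=-1; (−1)^{0·-4·2}·(+1)^-4·(-1)^0 = +1.
v=11: a=11^1·(≡10), b=11^3·(≡2) mod 11; (10|11)=-1, (2|11)=-1; (−1)^{1·3·5}·(-1)^3·(-1)^1 = -1.
v=∞: 2926 > 0 and -1463 < 0  ⇒  (a,b)_∞ = +1.
v=2: v_2(a)=-11, v_2(b)=-10; units ≡ 7, 1 (mod 8); ε·ε+αω+βω = 1·0+-11·0+-10·0 ≡ 0  ⇒  (a,b)_2 = +1.
v=13: a=13^4·(≡10), b=13^2·(≡7) mod 13; (10|13)=+1, (7|13)=-1; (−1)^{4·2·6}·(+1)^2·(-1)^4 = +1.
v=19: a=19^1·(≡15), b=19^1·(≡2) mod 19; (15|19)=-1, (2|19)=-1; (−1)^{1·1·9}·(-1)^1·(-1)^1 = -1.
v=3: a=3^-4·(≡1), b=3^-4·(≡1) mod 3; (1|3)=+1, (1|3)=+1; (−1)^{-4·-4·1}·(+1)^-4·(+1)^-4 = +1.
|Ram(2926, -1463)| = 2, even; anisotropic at {11, 19}.

[11, 19]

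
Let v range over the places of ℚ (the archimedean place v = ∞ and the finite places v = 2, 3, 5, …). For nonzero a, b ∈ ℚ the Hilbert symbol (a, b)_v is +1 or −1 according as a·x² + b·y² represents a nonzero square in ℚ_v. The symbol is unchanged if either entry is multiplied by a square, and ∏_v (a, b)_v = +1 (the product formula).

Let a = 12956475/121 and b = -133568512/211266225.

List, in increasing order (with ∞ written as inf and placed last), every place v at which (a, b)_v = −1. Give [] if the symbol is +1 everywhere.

(a, b) ≡ (518259, -22) mod (ℚ^×)²; places V = {2, 3, 5, 7, 11, 17, 19, 23, 29, 37, ∞}.
(a,b)_11: α=-2, u≡4; β=3, v≡9 (mod 11); (4|11)=+1, (9|11)=+1; sign (−1)^0·+1^3·+1^-2 = +1.
(a,b)_29: α=1, u≡6; β=0, v≡1 (mod 29); (6|29)=+1, (1|29)=+1; sign (−1)^0·+1^0·+1^1 = +1.
(a,b)_19: α=0, u≡2; β=-2, v≡1 (mod 19); (2|19)=-1, (1|19)=+1; sign (−1)^0·-1^-2·+1^0 = +1.
(a,b)_2: α=0, β=11; u≡3, v≡5 (mod 8); ε(u)ε(v)=1·0, αω(v)=0·1, βω(u)=11·1; sum ≡ 1  ⇒  -1.
(a,b)_3: α=1, u≡1; β=-4, v≡2 (mod 3); (1|3)=+1, (2|3)=-1; sign (−1)^0·+1^-4·-1^1 = -1.
(a,b)_17: α=0, u≡5; β=-2, v≡10 (mod 17); (5|17)=-1, (10|17)=-1; sign (−1)^0·-1^-2·-1^0 = +1.
(a,b)_23: α=1, u≡13; β=0, v≡9 (mod 23); (13|23)=+1, (9|23)=+1; sign (−1)^0·+1^0·+1^1 = +1.
(a,b)_7: α=1, u≡3; β=2, v≡5 (mod 7); (3|7)=-1, (5|7)=-1; sign (−1)^0·-1^2·-1^1 = -1.
(a,b)_5: α=2, u≡4; β=-2, v≡2 (mod 5); (4|5)=+1, (2|5)=-1; sign (−1)^0·+1^-2·-1^2 = +1.
(a,b)_37: α=1, u≡34; β=0, v≡29 (mod 37); (34|37)=+1, (29|37)=-1; sign (−1)^0·+1^0·-1^1 = -1.
(a,b)_∞: sgn(518259)=+, sgn(-22)=−, so +1.
|Ram(518259, -22)| = 4, even; anisotropic at {2, 3, 7, 37}.

[2, 3, 7, 37]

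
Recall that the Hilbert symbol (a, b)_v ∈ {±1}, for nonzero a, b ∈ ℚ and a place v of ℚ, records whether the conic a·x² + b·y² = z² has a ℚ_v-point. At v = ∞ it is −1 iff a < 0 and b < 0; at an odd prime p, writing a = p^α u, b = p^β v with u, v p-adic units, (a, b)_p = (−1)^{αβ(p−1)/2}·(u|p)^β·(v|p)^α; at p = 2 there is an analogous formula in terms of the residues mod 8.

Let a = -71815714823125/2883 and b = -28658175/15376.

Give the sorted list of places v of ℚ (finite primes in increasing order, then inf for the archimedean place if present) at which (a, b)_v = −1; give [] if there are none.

(a, b) ≡ (-399, -6783) mod (ℚ^×)²; places V = {2, 3, 5, 7, 13, 17, 19, 31, ∞}.
(a,b)_31: α=-2, u≡28; β=-2, v≡15 (mod 31); (28|31)=+1, (15|31)=-1; sign (−1)^0·+1^-2·-1^-2 = +1.
(a,b)_7: α=3, u≡3; β=1, v≡4 (mod 7); (3|7)=-1, (4|7)=+1; sign (−1)^1·-1^1·+1^3 = +1.
(a,b)_∞: sgn(-399)=−, sgn(-6783)=−, so -1.
(a,b)_5: α=4, u≡1; β=2, v≡3 (mod 5); (1|5)=+1, (3|5)=-1; sign (−1)^0·+1^2·-1^4 = +1.
(a,b)_13: α=2, u≡1; β=2, v≡1 (mod 13); (1|13)=+1, (1|13)=+1; sign (−1)^0·+1^2·+1^2 = +1.
(a,b)_17: α=2, u≡4; β=1, v≡8 (mod 17); (4|17)=+1, (8|17)=+1; sign (−1)^0·+1^1·+1^2 = +1.
(a,b)_19: α=3, u≡7; β=1, v≡17 (mod 19); (7|19)=+1, (17|19)=+1; sign (−1)^1·+1^1·+1^3 = -1.
(a,b)_2: α=0, β=-4; u≡1, v≡1 (mod 8); ε(u)ε(v)=0·0, αω(v)=0·0, βω(u)=-4·0; sum ≡ 0  ⇒  +1.
(a,b)_3: α=-1, u≡2; β=1, v≡1 (mod 3); (2|3)=-1, (1|3)=+1; sign (−1)^1·-1^1·+1^-1 = +1.
(-399, -6783 / ℚ) ramifies at {19, ∞}: a division algebra.

[19, inf]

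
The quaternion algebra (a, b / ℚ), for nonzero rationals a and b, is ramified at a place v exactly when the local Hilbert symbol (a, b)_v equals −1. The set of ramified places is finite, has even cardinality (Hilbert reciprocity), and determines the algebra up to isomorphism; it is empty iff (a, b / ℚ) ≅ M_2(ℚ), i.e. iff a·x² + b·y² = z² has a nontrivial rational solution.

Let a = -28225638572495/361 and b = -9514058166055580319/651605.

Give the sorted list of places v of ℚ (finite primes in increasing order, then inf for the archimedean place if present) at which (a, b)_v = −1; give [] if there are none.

[7, 13, 23, inf]

Mod squares: a ≡ -455, b ≡ -1955. Check v ∈ {∞, 2, 3, 5, 7, 13, 17, 19, 23}.
v=3: a=3^0·(≡1), b=3^4·(≡1) mod 3; (1|3)=+1, (1|3)=+1; (−1)^{0·4·1}·(+1)^4·(+1)^0 = +1.
v=19: a=19^-2·(≡16), b=19^-4·(≡2) mod 19; (16|19)=+1, (2|19)=-1; (−1)^{-2·-4·9}·(+1)^-4·(-1)^-2 = +1.
v=2: v_2(a)=0, v_2(b)=0; units ≡ 1, 5 (mod 8); ε·ε+αω+βω = 0·0+0·1+0·0 ≡ 0  ⇒  (a,b)_2 = +1.
v=∞: -455 < 0 and -1955 < 0  ⇒  (a,b)_∞ = -1.
v=17: a=17^2·(≡9), b=17^1·(≡15) mod 17; (9|17)=+1, (15|17)=+1; (−1)^{2·1·8}·(+1)^1·(+1)^2 = +1.
v=7: a=7^5·(≡3), b=7^6·(≡3) mod 7; (3|7)=-1, (3|7)=-1; (−1)^{5·6·3}·(-1)^6·(-1)^5 = -1.
v=23: a=23^2·(≡5), b=23^3·(≡14) mod 23; (5|23)=-1, (14|23)=-1; (−1)^{2·3·11}·(-1)^3·(-1)^2 = -1.
v=5: a=5^1·(≡1), b=5^-1·(≡1) mod 5; (1|5)=+1, (1|5)=+1; (−1)^{1·-1·2}·(+1)^-1·(+1)^1 = +1.
v=13: a=13^3·(≡1), b=13^6·(≡11) mod 13; (1|13)=+1, (11|13)=-1; (−1)^{3·6·6}·(+1)^6·(-1)^3 = -1.
|Ram(-455, -1955)| = 4, even; anisotropic at {7, 13, 23, ∞}.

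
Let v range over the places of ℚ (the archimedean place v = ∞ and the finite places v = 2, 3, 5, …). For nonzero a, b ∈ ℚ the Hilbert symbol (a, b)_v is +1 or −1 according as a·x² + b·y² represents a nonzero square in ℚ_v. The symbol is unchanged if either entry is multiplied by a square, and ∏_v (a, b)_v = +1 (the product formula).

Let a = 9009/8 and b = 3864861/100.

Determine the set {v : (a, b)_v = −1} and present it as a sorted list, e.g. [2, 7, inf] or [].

(a, b) ≡ (2002, 21) mod (ℚ^×)²; places V = {2, 3, 5, 7, 11, 13, ∞}.
(a,b)_5: α=0, u≡3; β=-2, v≡4 (mod 5); (3|5)=-1, (4|5)=+1; sign (−1)^0·-1^-2·+1^0 = +1.
(a,b)_3: α=2, u≡1; β=3, v≡1 (mod 3); (1|3)=+1, (1|3)=+1; sign (−1)^0·+1^3·+1^2 = +1.
(a,b)_13: α=1, u≡7; β=2, v≡6 (mod 13); (7|13)=-1, (6|13)=-1; sign (−1)^0·-1^2·-1^1 = -1.
(a,b)_7: α=1, u≡6; β=1, v≡6 (mod 7); (6|7)=-1, (6|7)=-1; sign (−1)^1·-1^1·-1^1 = -1.
(a,b)_2: α=-3, β=-2; u≡1, v≡5 (mod 8); ε(u)ε(v)=0·0, αω(v)=-3·1, βω(u)=-2·0; sum ≡ 1  ⇒  -1.
(a,b)_∞: sgn(2002)=+, sgn(21)=+, so +1.
(a,b)_11: α=1, u≡2; β=2, v≡8 (mod 11); (2|11)=-1, (8|11)=-1; sign (−1)^0·-1^2·-1^1 = -1.
(2002, 21 / ℚ) ramifies at {2, 7, 11, 13}: a division algebra.

[2, 7, 11, 13]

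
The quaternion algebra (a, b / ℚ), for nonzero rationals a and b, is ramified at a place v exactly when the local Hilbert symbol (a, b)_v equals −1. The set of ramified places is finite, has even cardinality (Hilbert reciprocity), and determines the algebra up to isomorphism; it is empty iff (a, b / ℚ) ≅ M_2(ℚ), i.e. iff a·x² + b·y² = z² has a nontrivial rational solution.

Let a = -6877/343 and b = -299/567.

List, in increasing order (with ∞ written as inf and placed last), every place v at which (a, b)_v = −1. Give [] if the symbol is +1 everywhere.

Mod squares: a ≡ -91, b ≡ -2093. Check v ∈ {∞, 2, 3, 7, 13, 23}.
v=7: a=7^-3·(≡4), b=7^-1·(≡4) mod 7; (4|7)=+1, (4|7)=+1; (−1)^{-3·-1·3}·(+1)^-1·(+1)^-3 = -1.
v=3: a=3^0·(≡2), b=3^-4·(≡1) mod 3; (2|3)=-1, (1|3)=+1; (−1)^{0·-4·1}·(-1)^-4·(+1)^0 = +1.
v=23: a=23^2·(≡18), b=23^1·(≡16) mod 23; (18|23)=+1, (16|23)=+1; (−1)^{2·1·11}·(+1)^1·(+1)^2 = +1.
v=∞: -91 < 0 and -2093 < 0  ⇒  (a,b)_∞ = -1.
v=2: v_2(a)=0, v_2(b)=0; units ≡ 5, 3 (mod 8); ε·ε+αω+βω = 0·1+0·1+0·1 ≡ 0  ⇒  (a,b)_2 = +1.
v=13: a=13^1·(≡6), b=13^1·(≡2) mod 13; (6|13)=-1, (2|13)=-1; (−1)^{1·1·6}·(-1)^1·(-1)^1 = +1.
|Ram(-91, -2093)| = 2, even; anisotropic at {7, ∞}.

[7, inf]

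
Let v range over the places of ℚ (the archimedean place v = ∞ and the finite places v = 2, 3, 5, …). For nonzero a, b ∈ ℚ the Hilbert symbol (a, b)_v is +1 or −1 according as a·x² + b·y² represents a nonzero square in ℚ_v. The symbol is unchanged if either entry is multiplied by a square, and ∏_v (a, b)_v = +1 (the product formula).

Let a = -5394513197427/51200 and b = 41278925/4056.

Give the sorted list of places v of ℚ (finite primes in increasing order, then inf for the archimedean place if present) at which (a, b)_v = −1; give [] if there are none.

[2, 17, 19, 47]

(a, b) ≡ (-2641494, 5358) mod (ℚ^×)²; places V = {2, 3, 5, 13, 17, 19, 29, 43, 47, ∞}.
(a,b)_19: α=1, u≡9; β=1, v≡17 (mod 19); (9|19)=+1, (17|19)=+1; sign (−1)^1·+1^1·+1^1 = -1.
(a,b)_17: α=1, u≡1; β=0, v≡12 (mod 17); (1|17)=+1, (12|17)=-1; sign (−1)^0·+1^0·-1^1 = -1.
(a,b)_43: α=2, u≡19; β=2, v≡19 (mod 43); (19|43)=-1, (19|43)=-1; sign (−1)^0·-1^2·-1^2 = +1.
(a,b)_29: α=1, u≡11; β=0, v≡13 (mod 29); (11|29)=-1, (13|29)=+1; sign (−1)^0·-1^0·+1^1 = +1.
(a,b)_47: α=3, u≡13; β=1, v≡46 (mod 47); (13|47)=-1, (46|47)=-1; sign (−1)^1·-1^1·-1^3 = -1.
(a,b)_13: α=0, u≡6; β=-2, v≡7 (mod 13); (6|13)=-1, (7|13)=-1; sign (−1)^0·-1^-2·-1^0 = +1.
(a,b)_5: α=-2, u≡1; β=2, v≡2 (mod 5); (1|5)=+1, (2|5)=-1; sign (−1)^0·+1^2·-1^-2 = +1.
(a,b)_∞: sgn(-2641494)=−, sgn(5358)=+, so +1.
(a,b)_3: α=1, u≡2; β=-1, v≡1 (mod 3); (2|3)=-1, (1|3)=+1; sign (−1)^1·-1^-1·+1^1 = +1.
(a,b)_2: α=-11, β=-3; u≡5, v≡7 (mod 8); ε(u)ε(v)=0·1, αω(v)=-11·0, βω(u)=-3·1; sum ≡ 1  ⇒  -1.
|Ram(-2641494, 5358)| = 4, even; anisotropic at {2, 17, 19, 47}.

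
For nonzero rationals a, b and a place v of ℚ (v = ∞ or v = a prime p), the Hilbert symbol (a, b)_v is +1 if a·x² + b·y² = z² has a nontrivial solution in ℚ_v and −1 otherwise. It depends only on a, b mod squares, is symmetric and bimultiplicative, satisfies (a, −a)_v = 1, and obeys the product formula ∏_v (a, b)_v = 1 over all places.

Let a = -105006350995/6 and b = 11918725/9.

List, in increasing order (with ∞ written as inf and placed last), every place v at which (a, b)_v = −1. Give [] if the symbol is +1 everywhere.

[2, 7, 13, 29]

Mod squares: a ≡ -79170, b ≡ 2821. Check v ∈ {∞, 2, 3, 5, 7, 13, 29, 31}.
v=7: a=7^3·(≡4), b=7^1·(≡1) mod 7; (4|7)=+1, (1|7)=+1; (−1)^{3·1·3}·(+1)^1·(+1)^3 = -1.
v=29: a=29^1·(≡9), b=29^0·(≡21) mod 29; (9|29)=+1, (21|29)=-1; (−1)^{1·0·14}·(+1)^0·(-1)^1 = -1.
v=13: a=13^3·(≡6), b=13^3·(≡12) mod 13; (6|13)=-1, (12|13)=+1; (−1)^{3·3·6}·(-1)^3·(+1)^3 = -1.
v=5: a=5^1·(≡1), b=5^2·(≡1) mod 5; (1|5)=+1, (1|5)=+1; (−1)^{1·2·2}·(+1)^2·(+1)^1 = +1.
v=2: v_2(a)=-1, v_2(b)=0; units ≡ 7, 5 (mod 8); ε·ε+αω+βω = 1·0+-1·1+0·0 ≡ 1  ⇒  (a,b)_2 = -1.
v=31: a=31^2·(≡28), b=31^1·(≡29) mod 31; (28|31)=+1, (29|31)=-1; (−1)^{2·1·15}·(+1)^1·(-1)^2 = +1.
v=∞: -79170 < 0 and 2821 > 0  ⇒  (a,b)_∞ = +1.
v=3: a=3^-1·(≡1), b=3^-2·(≡1) mod 3; (1|3)=+1, (1|3)=+1; (−1)^{-1·-2·1}·(+1)^-2·(+1)^-1 = +1.
(-79170, 2821 / ℚ) ramifies at {2, 7, 13, 29}: a division algebra.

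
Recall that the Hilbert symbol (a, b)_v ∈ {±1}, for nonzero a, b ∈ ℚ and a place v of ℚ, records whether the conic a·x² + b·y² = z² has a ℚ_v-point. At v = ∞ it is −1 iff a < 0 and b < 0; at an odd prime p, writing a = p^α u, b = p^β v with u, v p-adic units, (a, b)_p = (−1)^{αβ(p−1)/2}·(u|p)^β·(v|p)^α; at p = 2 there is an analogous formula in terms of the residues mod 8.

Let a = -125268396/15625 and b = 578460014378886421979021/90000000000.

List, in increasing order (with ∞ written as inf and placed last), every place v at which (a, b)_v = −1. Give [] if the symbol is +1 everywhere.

(a, b) ≡ (-2139, 629) mod (ℚ^×)²; places V = {2, 3, 5, 11, 17, 23, 29, 31, 37, ∞}.
(a,b)_∞: sgn(-2139)=−, sgn(629)=+, so +1.
(a,b)_31: α=1, u≡27; β=4, v≡9 (mod 31); (27|31)=-1, (9|31)=+1; sign (−1)^0·-1^4·+1^1 = +1.
(a,b)_2: α=2, β=-10; u≡5, v≡5 (mod 8); ε(u)ε(v)=0·0, αω(v)=2·1, βω(u)=-10·1; sum ≡ 0  ⇒  +1.
(a,b)_23: α=1, u≡5; β=4, v≡9 (mod 23); (5|23)=-1, (9|23)=+1; sign (−1)^0·-1^4·+1^1 = +1.
(a,b)_5: α=-6, u≡4; β=-10, v≡1 (mod 5); (4|5)=+1, (1|5)=+1; sign (−1)^0·+1^-10·+1^-6 = +1.
(a,b)_29: α=0, u≡9; β=2, v≡9 (mod 29); (9|29)=+1, (9|29)=+1; sign (−1)^0·+1^2·+1^0 = +1.
(a,b)_3: α=1, u≡1; β=-2, v≡2 (mod 3); (1|3)=+1, (2|3)=-1; sign (−1)^0·+1^-2·-1^1 = -1.
(a,b)_37: α=0, u≡9; β=1, v≡5 (mod 37); (9|37)=+1, (5|37)=-1; sign (−1)^0·+1^1·-1^0 = +1.
(a,b)_17: α=0, u≡7; β=3, v≡11 (mod 17); (7|17)=-1, (11|17)=-1; sign (−1)^0·-1^3·-1^0 = -1.
(a,b)_11: α=4, u≡7; β=4, v≡2 (mod 11); (7|11)=-1, (2|11)=-1; sign (−1)^0·-1^4·-1^4 = +1.
Ram(-2139, 629) = {3, 17}; no ℚ_3-point on the conic.

[3, 17]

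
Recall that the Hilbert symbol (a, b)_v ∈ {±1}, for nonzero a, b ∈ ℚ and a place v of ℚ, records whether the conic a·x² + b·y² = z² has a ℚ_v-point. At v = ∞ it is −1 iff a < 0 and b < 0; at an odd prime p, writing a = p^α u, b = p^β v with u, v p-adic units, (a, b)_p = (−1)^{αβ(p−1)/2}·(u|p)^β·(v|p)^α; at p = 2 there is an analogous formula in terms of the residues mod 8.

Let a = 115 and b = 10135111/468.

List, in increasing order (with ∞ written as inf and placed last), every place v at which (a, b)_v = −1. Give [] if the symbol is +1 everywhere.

(a, b) ≡ (115, 5083) mod (ℚ^×)²; places V = {2, 3, 5, 7, 13, 17, 23, ∞}.
(a,b)_∞: sgn(115)=+, sgn(5083)=+, so +1.
(a,b)_23: α=1, u≡5; β=3, v≡15 (mod 23); (5|23)=-1, (15|23)=-1; sign (−1)^1·-1^3·-1^1 = -1.
(a,b)_2: α=0, β=-2; u≡3, v≡3 (mod 8); ε(u)ε(v)=1·1, αω(v)=0·1, βω(u)=-2·1; sum ≡ 1  ⇒  -1.
(a,b)_13: α=0, u≡11; β=-1, v≡9 (mod 13); (11|13)=-1, (9|13)=+1; sign (−1)^0·-1^-1·+1^0 = -1.
(a,b)_7: α=0, u≡3; β=2, v≡4 (mod 7); (3|7)=-1, (4|7)=+1; sign (−1)^0·-1^2·+1^0 = +1.
(a,b)_5: α=1, u≡3; β=0, v≡2 (mod 5); (3|5)=-1, (2|5)=-1; sign (−1)^0·-1^0·-1^1 = -1.
(a,b)_3: α=0, u≡1; β=-2, v≡1 (mod 3); (1|3)=+1, (1|3)=+1; sign (−1)^0·+1^-2·+1^0 = +1.
(a,b)_17: α=0, u≡13; β=1, v≡3 (mod 17); (13|17)=+1, (3|17)=-1; sign (−1)^0·+1^1·-1^0 = +1.
(115, 5083 / ℚ) ramifies at {2, 5, 13, 23}: a division algebra.

[2, 5, 13, 23]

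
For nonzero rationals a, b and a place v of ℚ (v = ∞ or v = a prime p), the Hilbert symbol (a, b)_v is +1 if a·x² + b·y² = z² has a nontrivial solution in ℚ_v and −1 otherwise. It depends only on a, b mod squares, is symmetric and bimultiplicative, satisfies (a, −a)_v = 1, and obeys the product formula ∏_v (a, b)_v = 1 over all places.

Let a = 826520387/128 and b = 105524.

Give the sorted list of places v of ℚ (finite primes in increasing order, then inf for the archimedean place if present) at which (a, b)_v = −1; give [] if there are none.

[2, 31]

Mod squares: a ≡ 278806, b ≡ 26381. Check v ∈ {∞, 2, 7, 11, 19, 23, 29, 31, 37}.
v=11: a=11^3·(≡7), b=11^0·(≡1) mod 11; (7|11)=-1, (1|11)=+1; (−1)^{3·0·5}·(-1)^0·(+1)^3 = +1.
v=37: a=37^0·(≡4), b=37^1·(≡3) mod 37; (4|37)=+1, (3|37)=+1; (−1)^{0·1·18}·(+1)^1·(+1)^0 = +1.
v=2: v_2(a)=-7, v_2(b)=2; units ≡ 3, 5 (mod 8); ε·ε+αω+βω = 1·0+-7·1+2·1 ≡ 1  ⇒  (a,b)_2 = -1.
v=∞: 278806 > 0 and 26381 > 0  ⇒  (a,b)_∞ = +1.
v=31: a=31^0·(≡23), b=31^1·(≡25) mod 31; (23|31)=-1, (25|31)=+1; (−1)^{0·1·15}·(-1)^1·(+1)^0 = -1.
v=29: a=29^1·(≡19), b=29^0·(≡22) mod 29; (19|29)=-1, (22|29)=+1; (−1)^{1·0·14}·(-1)^0·(+1)^1 = +1.
v=23: a=23^1·(≡6), b=23^1·(≡11) mod 23; (6|23)=+1, (11|23)=-1; (−1)^{1·1·11}·(+1)^1·(-1)^1 = +1.
v=19: a=19^1·(≡7), b=19^0·(≡17) mod 19; (7|19)=+1, (17|19)=+1; (−1)^{1·0·9}·(+1)^0·(+1)^1 = +1.
v=7: a=7^2·(≡5), b=7^0·(≡6) mod 7; (5|7)=-1, (6|7)=-1; (−1)^{2·0·3}·(-1)^0·(-1)^2 = +1.
(278806, 26381 / ℚ) ramifies at {2, 31}: a division algebra.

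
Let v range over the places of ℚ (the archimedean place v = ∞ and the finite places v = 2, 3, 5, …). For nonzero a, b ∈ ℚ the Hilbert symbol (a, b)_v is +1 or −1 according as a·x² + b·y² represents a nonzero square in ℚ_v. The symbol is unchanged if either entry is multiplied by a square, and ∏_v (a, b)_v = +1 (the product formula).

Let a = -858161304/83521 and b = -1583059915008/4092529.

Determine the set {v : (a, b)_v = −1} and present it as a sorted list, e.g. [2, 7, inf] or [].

Mod squares: a ≡ -6006, b ≡ -33. Check v ∈ {∞, 2, 3, 7, 11, 13, 17}.
v=∞: -6006 < 0 and -33 < 0  ⇒  (a,b)_∞ = -1.
v=17: a=17^-4·(≡5), b=17^-4·(≡9) mod 17; (5|17)=-1, (9|17)=+1; (−1)^{-4·-4·8}·(-1)^-4·(+1)^-4 = +1.
v=7: a=7^3·(≡3), b=7^-2·(≡4) mod 7; (3|7)=-1, (4|7)=+1; (−1)^{3·-2·3}·(-1)^-2·(+1)^3 = +1.
v=3: a=3^7·(≡2), b=3^9·(≡1) mod 3; (2|3)=-1, (1|3)=+1; (−1)^{7·9·1}·(-1)^9·(+1)^7 = +1.
v=2: v_2(a)=3, v_2(b)=8; units ≡ 5, 7 (mod 8); ε·ε+αω+βω = 0·1+3·0+8·1 ≡ 0  ⇒  (a,b)_2 = +1.
v=13: a=13^1·(≡5), b=13^4·(≡8) mod 13; (5|13)=-1, (8|13)=-1; (−1)^{1·4·6}·(-1)^4·(-1)^1 = -1.
v=11: a=11^1·(≡1), b=11^1·(≡6) mod 11; (1|11)=+1, (6|11)=-1; (−1)^{1·1·5}·(+1)^1·(-1)^1 = +1.
|Ram(-6006, -33)| = 2, even; anisotropic at {13, ∞}.

[13, inf]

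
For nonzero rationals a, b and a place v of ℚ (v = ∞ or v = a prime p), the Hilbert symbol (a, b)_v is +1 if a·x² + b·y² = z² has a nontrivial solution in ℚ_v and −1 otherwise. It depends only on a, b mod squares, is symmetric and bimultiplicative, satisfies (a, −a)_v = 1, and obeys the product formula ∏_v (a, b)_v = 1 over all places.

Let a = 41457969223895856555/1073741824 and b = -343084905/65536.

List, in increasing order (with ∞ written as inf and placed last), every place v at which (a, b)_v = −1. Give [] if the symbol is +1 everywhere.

[2, 11, 23, 31]

Mod squares: a ≡ 1450955, b ≡ -131905. Check v ∈ {∞, 2, 3, 5, 7, 11, 17, 23, 31, 37}.
v=31: a=31^3·(≡29), b=31^1·(≡12) mod 31; (29|31)=-1, (12|31)=-1; (−1)^{3·1·15}·(-1)^1·(-1)^3 = -1.
v=7: a=7^4·(≡2), b=7^0·(≡6) mod 7; (2|7)=+1, (6|7)=-1; (−1)^{4·0·3}·(+1)^0·(-1)^4 = +1.
v=11: a=11^1·(≡4), b=11^0·(≡10) mod 11; (4|11)=+1, (10|11)=-1; (−1)^{1·0·5}·(+1)^0·(-1)^1 = -1.
v=23: a=23^3·(≡22), b=23^1·(≡11) mod 23; (22|23)=-1, (11|23)=-1; (−1)^{3·1·11}·(-1)^1·(-1)^3 = -1.
v=37: a=37^1·(≡18), b=37^1·(≡17) mod 37; (18|37)=-1, (17|37)=-1; (−1)^{1·1·18}·(-1)^1·(-1)^1 = +1.
v=3: a=3^4·(≡2), b=3^2·(≡2) mod 3; (2|3)=-1, (2|3)=-1; (−1)^{4·2·1}·(-1)^2·(-1)^4 = +1.
v=17: a=17^2·(≡3), b=17^2·(≡16) mod 17; (3|17)=-1, (16|17)=+1; (−1)^{2·2·8}·(-1)^2·(+1)^2 = +1.
v=2: v_2(a)=-30, v_2(b)=-16; units ≡ 3, 7 (mod 8); ε·ε+αω+βω = 1·1+-30·0+-16·1 ≡ 1  ⇒  (a,b)_2 = -1.
v=∞: 1450955 > 0 and -131905 < 0  ⇒  (a,b)_∞ = +1.
v=5: a=5^1·(≡4), b=5^1·(≡4) mod 5; (4|5)=+1, (4|5)=+1; (−1)^{1·1·2}·(+1)^1·(+1)^1 = +1.
Ram(1450955, -131905) = {2, 11, 23, 31}; no ℚ_2-point on the conic.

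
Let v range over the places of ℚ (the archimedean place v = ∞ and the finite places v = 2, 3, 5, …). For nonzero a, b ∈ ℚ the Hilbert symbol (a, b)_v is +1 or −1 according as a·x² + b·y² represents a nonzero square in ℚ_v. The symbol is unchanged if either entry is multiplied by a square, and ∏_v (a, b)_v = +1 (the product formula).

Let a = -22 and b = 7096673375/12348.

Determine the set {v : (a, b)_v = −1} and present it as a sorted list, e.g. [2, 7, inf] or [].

[5, 7, 11, 17]

Mod squares: a ≡ -22, b ≡ 6545. Check v ∈ {∞, 2, 3, 5, 7, 11, 17, 19, 29}.
v=11: a=11^1·(≡9), b=11^1·(≡4) mod 11; (9|11)=+1, (4|11)=+1; (−1)^{1·1·5}·(+1)^1·(+1)^1 = -1.
v=17: a=17^0·(≡12), b=17^1·(≡12) mod 17; (12|17)=-1, (12|17)=-1; (−1)^{0·1·8}·(-1)^1·(-1)^0 = -1.
v=7: a=7^0·(≡6), b=7^-3·(≡1) mod 7; (6|7)=-1, (1|7)=+1; (−1)^{0·-3·3}·(-1)^-3·(+1)^0 = -1.
v=2: v_2(a)=1, v_2(b)=-2; units ≡ 5, 1 (mod 8); ε·ε+αω+βω = 0·0+1·0+-2·1 ≡ 0  ⇒  (a,b)_2 = +1.
v=5: a=5^0·(≡3), b=5^3·(≡4) mod 5; (3|5)=-1, (4|5)=+1; (−1)^{0·3·2}·(-1)^3·(+1)^0 = -1.
v=∞: -22 < 0 and 6545 > 0  ⇒  (a,b)_∞ = +1.
v=19: a=19^0·(≡16), b=19^2·(≡16) mod 19; (16|19)=+1, (16|19)=+1; (−1)^{0·2·9}·(+1)^2·(+1)^0 = +1.
v=3: a=3^0·(≡2), b=3^-2·(≡2) mod 3; (2|3)=-1, (2|3)=-1; (−1)^{0·-2·1}·(-1)^-2·(-1)^0 = +1.
v=29: a=29^0·(≡7), b=29^2·(≡22) mod 29; (7|29)=+1, (22|29)=+1; (−1)^{0·2·14}·(+1)^2·(+1)^0 = +1.
|Ram(-22, 6545)| = 4, even; anisotropic at {5, 7, 11, 17}.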